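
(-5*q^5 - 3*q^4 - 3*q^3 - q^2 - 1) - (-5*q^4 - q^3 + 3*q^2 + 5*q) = -5*q^5 + 2*q^4 - 2*q^3 - 4*q^2 - 5*q - 1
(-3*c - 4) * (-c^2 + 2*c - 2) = 3*c^3 - 2*c^2 - 2*c + 8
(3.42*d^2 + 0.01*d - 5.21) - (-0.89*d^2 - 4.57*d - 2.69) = 4.31*d^2 + 4.58*d - 2.52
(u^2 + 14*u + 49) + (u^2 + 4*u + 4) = 2*u^2 + 18*u + 53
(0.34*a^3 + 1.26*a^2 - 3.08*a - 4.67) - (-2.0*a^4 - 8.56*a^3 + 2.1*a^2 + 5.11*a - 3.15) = 2.0*a^4 + 8.9*a^3 - 0.84*a^2 - 8.19*a - 1.52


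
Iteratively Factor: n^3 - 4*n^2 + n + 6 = (n - 2)*(n^2 - 2*n - 3) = (n - 2)*(n + 1)*(n - 3)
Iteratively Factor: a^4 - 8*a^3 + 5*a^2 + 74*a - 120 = (a + 3)*(a^3 - 11*a^2 + 38*a - 40) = (a - 2)*(a + 3)*(a^2 - 9*a + 20) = (a - 5)*(a - 2)*(a + 3)*(a - 4)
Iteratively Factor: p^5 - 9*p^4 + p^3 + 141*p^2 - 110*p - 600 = (p - 5)*(p^4 - 4*p^3 - 19*p^2 + 46*p + 120) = (p - 5)*(p + 3)*(p^3 - 7*p^2 + 2*p + 40) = (p - 5)*(p - 4)*(p + 3)*(p^2 - 3*p - 10) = (p - 5)^2*(p - 4)*(p + 3)*(p + 2)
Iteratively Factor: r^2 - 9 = (r - 3)*(r + 3)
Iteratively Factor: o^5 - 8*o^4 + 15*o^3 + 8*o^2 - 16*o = (o)*(o^4 - 8*o^3 + 15*o^2 + 8*o - 16) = o*(o - 4)*(o^3 - 4*o^2 - o + 4) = o*(o - 4)^2*(o^2 - 1) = o*(o - 4)^2*(o + 1)*(o - 1)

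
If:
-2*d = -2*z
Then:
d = z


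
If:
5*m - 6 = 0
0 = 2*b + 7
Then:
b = -7/2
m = 6/5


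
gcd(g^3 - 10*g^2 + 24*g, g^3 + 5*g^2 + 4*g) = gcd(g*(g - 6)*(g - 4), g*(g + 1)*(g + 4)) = g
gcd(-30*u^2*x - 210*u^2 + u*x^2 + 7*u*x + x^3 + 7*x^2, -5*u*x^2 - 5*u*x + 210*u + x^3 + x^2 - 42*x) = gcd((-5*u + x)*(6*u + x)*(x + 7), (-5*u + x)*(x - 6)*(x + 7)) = -5*u*x - 35*u + x^2 + 7*x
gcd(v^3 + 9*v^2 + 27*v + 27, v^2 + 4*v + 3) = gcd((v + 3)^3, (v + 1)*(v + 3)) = v + 3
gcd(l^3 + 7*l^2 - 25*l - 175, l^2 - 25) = l^2 - 25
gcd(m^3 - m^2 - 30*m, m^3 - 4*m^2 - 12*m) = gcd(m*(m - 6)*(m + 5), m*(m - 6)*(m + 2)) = m^2 - 6*m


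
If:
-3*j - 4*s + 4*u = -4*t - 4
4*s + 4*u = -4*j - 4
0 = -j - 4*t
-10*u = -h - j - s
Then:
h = -10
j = -4*t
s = 4*t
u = -1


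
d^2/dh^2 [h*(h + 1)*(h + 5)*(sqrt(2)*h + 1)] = 12*sqrt(2)*h^2 + 6*h + 36*sqrt(2)*h + 12 + 10*sqrt(2)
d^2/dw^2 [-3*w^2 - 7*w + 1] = -6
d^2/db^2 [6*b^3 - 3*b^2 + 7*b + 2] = 36*b - 6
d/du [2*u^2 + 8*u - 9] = 4*u + 8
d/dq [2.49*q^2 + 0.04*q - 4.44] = 4.98*q + 0.04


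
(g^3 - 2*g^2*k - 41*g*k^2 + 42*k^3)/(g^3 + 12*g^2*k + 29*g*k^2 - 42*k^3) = (g - 7*k)/(g + 7*k)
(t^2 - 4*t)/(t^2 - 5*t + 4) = t/(t - 1)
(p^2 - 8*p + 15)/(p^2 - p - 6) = (p - 5)/(p + 2)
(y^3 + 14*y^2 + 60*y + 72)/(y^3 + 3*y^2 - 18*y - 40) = (y^2 + 12*y + 36)/(y^2 + y - 20)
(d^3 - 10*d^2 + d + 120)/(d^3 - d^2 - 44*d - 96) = (d - 5)/(d + 4)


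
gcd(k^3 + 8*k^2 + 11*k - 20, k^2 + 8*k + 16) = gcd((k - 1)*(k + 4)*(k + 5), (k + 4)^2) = k + 4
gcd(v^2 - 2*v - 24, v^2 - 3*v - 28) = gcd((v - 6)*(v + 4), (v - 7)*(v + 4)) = v + 4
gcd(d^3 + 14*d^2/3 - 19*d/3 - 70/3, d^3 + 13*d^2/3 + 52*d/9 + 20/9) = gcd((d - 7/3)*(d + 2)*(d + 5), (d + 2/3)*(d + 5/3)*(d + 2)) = d + 2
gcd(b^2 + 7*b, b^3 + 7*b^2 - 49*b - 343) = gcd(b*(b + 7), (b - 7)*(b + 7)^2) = b + 7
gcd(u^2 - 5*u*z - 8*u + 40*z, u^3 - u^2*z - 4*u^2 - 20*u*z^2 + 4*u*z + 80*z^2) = -u + 5*z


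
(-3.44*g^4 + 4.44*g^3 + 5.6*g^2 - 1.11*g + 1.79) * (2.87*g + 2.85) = -9.8728*g^5 + 2.9388*g^4 + 28.726*g^3 + 12.7743*g^2 + 1.9738*g + 5.1015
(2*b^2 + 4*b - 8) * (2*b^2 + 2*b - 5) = 4*b^4 + 12*b^3 - 18*b^2 - 36*b + 40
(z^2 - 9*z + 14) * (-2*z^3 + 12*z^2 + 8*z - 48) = -2*z^5 + 30*z^4 - 128*z^3 + 48*z^2 + 544*z - 672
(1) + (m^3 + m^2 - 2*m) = m^3 + m^2 - 2*m + 1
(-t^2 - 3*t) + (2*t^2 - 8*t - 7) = t^2 - 11*t - 7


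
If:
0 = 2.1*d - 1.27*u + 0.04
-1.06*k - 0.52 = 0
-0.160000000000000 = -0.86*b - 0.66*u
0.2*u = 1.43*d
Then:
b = 0.15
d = 0.01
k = -0.49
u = 0.04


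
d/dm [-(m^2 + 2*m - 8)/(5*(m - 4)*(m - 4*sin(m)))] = (-2*(m - 4)*(m + 1)*(m - 4*sin(m)) - (m - 4)*(4*cos(m) - 1)*(m^2 + 2*m - 8) + (m - 4*sin(m))*(m^2 + 2*m - 8))/(5*(m - 4)^2*(m - 4*sin(m))^2)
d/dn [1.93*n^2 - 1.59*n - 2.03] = 3.86*n - 1.59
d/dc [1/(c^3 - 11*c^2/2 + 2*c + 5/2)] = 4*(-3*c^2 + 11*c - 2)/(2*c^3 - 11*c^2 + 4*c + 5)^2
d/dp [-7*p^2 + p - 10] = 1 - 14*p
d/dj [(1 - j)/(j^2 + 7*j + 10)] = (-j^2 - 7*j + (j - 1)*(2*j + 7) - 10)/(j^2 + 7*j + 10)^2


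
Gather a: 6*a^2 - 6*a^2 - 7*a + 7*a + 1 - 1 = 0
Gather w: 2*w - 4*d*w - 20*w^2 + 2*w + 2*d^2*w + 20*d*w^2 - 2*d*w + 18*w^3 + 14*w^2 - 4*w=18*w^3 + w^2*(20*d - 6) + w*(2*d^2 - 6*d)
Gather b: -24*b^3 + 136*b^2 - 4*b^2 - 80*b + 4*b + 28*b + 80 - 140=-24*b^3 + 132*b^2 - 48*b - 60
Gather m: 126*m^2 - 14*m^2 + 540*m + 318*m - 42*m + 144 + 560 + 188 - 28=112*m^2 + 816*m + 864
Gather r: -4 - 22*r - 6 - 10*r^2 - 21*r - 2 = -10*r^2 - 43*r - 12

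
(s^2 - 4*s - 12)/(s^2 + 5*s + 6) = (s - 6)/(s + 3)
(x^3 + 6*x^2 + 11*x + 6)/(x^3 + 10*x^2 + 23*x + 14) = (x + 3)/(x + 7)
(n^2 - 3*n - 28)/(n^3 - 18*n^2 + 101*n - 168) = (n + 4)/(n^2 - 11*n + 24)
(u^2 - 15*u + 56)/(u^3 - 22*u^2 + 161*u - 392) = 1/(u - 7)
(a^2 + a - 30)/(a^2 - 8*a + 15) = (a + 6)/(a - 3)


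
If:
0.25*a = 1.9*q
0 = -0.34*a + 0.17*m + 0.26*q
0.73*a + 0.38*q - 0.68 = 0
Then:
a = 0.87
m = 1.57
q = 0.11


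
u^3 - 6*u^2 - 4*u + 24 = (u - 6)*(u - 2)*(u + 2)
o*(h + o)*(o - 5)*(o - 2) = h*o^3 - 7*h*o^2 + 10*h*o + o^4 - 7*o^3 + 10*o^2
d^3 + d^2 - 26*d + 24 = (d - 4)*(d - 1)*(d + 6)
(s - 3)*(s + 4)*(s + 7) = s^3 + 8*s^2 - 5*s - 84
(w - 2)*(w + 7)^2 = w^3 + 12*w^2 + 21*w - 98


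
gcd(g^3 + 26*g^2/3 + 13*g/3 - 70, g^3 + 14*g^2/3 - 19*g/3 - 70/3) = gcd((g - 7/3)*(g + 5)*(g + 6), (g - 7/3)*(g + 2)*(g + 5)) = g^2 + 8*g/3 - 35/3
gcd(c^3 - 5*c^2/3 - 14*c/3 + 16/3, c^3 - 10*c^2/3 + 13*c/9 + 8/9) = c^2 - 11*c/3 + 8/3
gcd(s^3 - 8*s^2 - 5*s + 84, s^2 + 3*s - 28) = s - 4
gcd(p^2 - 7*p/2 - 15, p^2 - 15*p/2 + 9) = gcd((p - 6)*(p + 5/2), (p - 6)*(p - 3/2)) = p - 6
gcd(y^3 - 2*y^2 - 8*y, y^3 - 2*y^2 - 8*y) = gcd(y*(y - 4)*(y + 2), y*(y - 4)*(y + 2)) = y^3 - 2*y^2 - 8*y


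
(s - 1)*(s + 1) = s^2 - 1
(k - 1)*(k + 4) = k^2 + 3*k - 4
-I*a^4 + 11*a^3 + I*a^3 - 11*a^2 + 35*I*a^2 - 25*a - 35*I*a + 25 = (a + I)*(a + 5*I)^2*(-I*a + I)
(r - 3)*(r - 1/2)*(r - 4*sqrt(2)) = r^3 - 4*sqrt(2)*r^2 - 7*r^2/2 + 3*r/2 + 14*sqrt(2)*r - 6*sqrt(2)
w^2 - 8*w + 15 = (w - 5)*(w - 3)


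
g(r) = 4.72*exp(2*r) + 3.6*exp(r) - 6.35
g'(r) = 9.44*exp(2*r) + 3.6*exp(r)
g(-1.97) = -5.76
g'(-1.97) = 0.69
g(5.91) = 642977.75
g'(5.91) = 1284640.86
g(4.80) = 70120.86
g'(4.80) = 139816.98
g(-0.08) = 1.00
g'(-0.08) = 11.37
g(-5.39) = -6.33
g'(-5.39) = 0.02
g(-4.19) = -6.29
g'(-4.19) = 0.06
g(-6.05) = -6.34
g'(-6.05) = 0.01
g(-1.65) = -5.48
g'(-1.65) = 1.04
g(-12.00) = -6.35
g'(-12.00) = 0.00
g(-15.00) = -6.35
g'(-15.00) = 0.00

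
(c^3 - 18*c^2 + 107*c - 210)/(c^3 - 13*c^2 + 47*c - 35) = (c - 6)/(c - 1)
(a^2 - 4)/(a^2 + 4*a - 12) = (a + 2)/(a + 6)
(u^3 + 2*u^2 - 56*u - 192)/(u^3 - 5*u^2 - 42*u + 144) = (u + 4)/(u - 3)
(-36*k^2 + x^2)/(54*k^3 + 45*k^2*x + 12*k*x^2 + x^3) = (-6*k + x)/(9*k^2 + 6*k*x + x^2)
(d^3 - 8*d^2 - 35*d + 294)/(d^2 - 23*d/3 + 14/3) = 3*(d^2 - d - 42)/(3*d - 2)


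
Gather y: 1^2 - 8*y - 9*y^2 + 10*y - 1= -9*y^2 + 2*y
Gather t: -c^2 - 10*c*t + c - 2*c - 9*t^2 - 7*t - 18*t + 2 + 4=-c^2 - c - 9*t^2 + t*(-10*c - 25) + 6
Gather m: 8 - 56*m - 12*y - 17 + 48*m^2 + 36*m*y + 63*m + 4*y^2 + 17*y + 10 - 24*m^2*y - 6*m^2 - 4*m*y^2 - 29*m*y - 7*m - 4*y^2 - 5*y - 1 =m^2*(42 - 24*y) + m*(-4*y^2 + 7*y)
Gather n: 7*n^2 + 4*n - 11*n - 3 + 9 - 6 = 7*n^2 - 7*n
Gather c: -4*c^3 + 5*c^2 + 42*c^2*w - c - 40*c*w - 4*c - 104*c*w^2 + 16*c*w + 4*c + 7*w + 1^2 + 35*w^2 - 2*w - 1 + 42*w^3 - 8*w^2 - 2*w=-4*c^3 + c^2*(42*w + 5) + c*(-104*w^2 - 24*w - 1) + 42*w^3 + 27*w^2 + 3*w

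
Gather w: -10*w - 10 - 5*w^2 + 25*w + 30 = -5*w^2 + 15*w + 20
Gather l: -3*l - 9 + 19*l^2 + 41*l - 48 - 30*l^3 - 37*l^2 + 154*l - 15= -30*l^3 - 18*l^2 + 192*l - 72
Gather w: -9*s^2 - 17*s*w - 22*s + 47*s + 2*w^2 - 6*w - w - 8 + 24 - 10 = -9*s^2 + 25*s + 2*w^2 + w*(-17*s - 7) + 6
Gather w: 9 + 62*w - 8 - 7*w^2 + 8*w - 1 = -7*w^2 + 70*w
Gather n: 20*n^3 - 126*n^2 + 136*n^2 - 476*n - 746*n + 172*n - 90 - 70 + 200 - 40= 20*n^3 + 10*n^2 - 1050*n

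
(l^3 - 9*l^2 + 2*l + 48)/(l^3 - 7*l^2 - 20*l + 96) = (l + 2)/(l + 4)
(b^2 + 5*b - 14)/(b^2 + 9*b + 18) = (b^2 + 5*b - 14)/(b^2 + 9*b + 18)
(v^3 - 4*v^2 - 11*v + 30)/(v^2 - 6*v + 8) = (v^2 - 2*v - 15)/(v - 4)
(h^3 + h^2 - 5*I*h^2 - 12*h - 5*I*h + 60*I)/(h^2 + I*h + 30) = (h^2 + h - 12)/(h + 6*I)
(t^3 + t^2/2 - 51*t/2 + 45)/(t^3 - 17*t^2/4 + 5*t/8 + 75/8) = 4*(t + 6)/(4*t + 5)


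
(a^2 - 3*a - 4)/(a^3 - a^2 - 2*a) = (a - 4)/(a*(a - 2))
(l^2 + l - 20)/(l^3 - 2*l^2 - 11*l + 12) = (l + 5)/(l^2 + 2*l - 3)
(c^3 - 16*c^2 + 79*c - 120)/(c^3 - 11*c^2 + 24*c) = (c - 5)/c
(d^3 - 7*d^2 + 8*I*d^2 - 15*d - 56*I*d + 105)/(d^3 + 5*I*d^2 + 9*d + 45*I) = (d - 7)/(d - 3*I)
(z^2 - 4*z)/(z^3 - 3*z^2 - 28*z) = (4 - z)/(-z^2 + 3*z + 28)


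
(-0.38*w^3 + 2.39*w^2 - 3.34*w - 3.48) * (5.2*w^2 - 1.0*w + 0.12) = -1.976*w^5 + 12.808*w^4 - 19.8036*w^3 - 14.4692*w^2 + 3.0792*w - 0.4176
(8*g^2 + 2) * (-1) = -8*g^2 - 2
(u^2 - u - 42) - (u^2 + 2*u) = -3*u - 42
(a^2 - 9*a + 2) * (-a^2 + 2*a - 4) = -a^4 + 11*a^3 - 24*a^2 + 40*a - 8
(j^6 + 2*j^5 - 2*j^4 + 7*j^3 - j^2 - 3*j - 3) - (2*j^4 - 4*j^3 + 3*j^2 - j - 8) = j^6 + 2*j^5 - 4*j^4 + 11*j^3 - 4*j^2 - 2*j + 5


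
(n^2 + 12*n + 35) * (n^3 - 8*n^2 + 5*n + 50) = n^5 + 4*n^4 - 56*n^3 - 170*n^2 + 775*n + 1750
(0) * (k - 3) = 0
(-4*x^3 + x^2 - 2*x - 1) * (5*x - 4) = -20*x^4 + 21*x^3 - 14*x^2 + 3*x + 4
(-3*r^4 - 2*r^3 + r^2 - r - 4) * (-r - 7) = 3*r^5 + 23*r^4 + 13*r^3 - 6*r^2 + 11*r + 28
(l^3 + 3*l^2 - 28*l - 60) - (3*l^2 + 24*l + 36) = l^3 - 52*l - 96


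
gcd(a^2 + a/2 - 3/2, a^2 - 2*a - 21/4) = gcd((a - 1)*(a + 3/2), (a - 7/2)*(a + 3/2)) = a + 3/2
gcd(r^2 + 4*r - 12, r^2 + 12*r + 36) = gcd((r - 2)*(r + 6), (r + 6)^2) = r + 6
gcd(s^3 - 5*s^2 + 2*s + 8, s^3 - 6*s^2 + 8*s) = s^2 - 6*s + 8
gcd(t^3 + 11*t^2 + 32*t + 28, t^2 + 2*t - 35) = t + 7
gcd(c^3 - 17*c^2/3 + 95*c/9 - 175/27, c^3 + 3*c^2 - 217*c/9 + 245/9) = c^2 - 4*c + 35/9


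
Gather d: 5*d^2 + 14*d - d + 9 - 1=5*d^2 + 13*d + 8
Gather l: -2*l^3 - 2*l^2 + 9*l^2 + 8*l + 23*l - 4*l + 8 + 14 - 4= -2*l^3 + 7*l^2 + 27*l + 18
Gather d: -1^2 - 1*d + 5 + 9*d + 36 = 8*d + 40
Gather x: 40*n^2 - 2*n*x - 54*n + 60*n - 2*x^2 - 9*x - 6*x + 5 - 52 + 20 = 40*n^2 + 6*n - 2*x^2 + x*(-2*n - 15) - 27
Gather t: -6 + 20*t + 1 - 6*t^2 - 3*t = -6*t^2 + 17*t - 5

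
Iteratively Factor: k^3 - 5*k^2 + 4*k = (k)*(k^2 - 5*k + 4) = k*(k - 4)*(k - 1)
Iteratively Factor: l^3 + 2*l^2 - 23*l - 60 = (l + 3)*(l^2 - l - 20) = (l - 5)*(l + 3)*(l + 4)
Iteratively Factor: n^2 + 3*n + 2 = (n + 1)*(n + 2)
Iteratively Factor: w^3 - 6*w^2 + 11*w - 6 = (w - 2)*(w^2 - 4*w + 3) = (w - 2)*(w - 1)*(w - 3)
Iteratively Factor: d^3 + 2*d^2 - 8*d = (d - 2)*(d^2 + 4*d) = d*(d - 2)*(d + 4)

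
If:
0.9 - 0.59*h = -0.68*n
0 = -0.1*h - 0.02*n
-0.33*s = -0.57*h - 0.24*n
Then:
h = 0.23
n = -1.13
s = -0.43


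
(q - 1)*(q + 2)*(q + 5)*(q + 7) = q^4 + 13*q^3 + 45*q^2 + 11*q - 70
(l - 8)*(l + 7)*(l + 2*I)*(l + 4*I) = l^4 - l^3 + 6*I*l^3 - 64*l^2 - 6*I*l^2 + 8*l - 336*I*l + 448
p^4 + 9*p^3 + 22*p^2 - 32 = (p - 1)*(p + 2)*(p + 4)^2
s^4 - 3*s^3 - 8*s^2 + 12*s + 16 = (s - 4)*(s - 2)*(s + 1)*(s + 2)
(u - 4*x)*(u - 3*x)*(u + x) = u^3 - 6*u^2*x + 5*u*x^2 + 12*x^3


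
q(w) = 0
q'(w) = 0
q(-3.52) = 0.00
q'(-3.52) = 0.00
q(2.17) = 0.00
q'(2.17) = 0.00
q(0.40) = 0.00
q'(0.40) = 0.00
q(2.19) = 0.00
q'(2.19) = 0.00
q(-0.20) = 0.00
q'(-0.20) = 0.00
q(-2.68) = 0.00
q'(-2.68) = 0.00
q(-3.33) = 0.00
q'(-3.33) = 0.00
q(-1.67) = 0.00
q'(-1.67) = 0.00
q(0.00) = 0.00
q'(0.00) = 0.00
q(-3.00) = 0.00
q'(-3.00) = 0.00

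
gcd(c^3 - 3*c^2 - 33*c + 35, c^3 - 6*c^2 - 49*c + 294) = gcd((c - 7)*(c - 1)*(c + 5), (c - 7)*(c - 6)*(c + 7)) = c - 7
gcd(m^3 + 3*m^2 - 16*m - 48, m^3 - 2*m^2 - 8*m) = m - 4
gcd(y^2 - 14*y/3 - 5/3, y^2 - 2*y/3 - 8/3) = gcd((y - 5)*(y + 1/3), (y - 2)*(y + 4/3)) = 1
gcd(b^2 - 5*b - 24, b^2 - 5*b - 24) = b^2 - 5*b - 24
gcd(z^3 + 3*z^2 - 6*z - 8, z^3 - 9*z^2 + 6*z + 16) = z^2 - z - 2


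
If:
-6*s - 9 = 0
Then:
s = -3/2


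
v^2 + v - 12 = (v - 3)*(v + 4)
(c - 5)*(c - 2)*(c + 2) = c^3 - 5*c^2 - 4*c + 20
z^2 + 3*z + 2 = (z + 1)*(z + 2)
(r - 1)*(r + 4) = r^2 + 3*r - 4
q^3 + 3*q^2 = q^2*(q + 3)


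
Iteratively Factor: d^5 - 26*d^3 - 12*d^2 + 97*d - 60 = (d - 5)*(d^4 + 5*d^3 - d^2 - 17*d + 12) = (d - 5)*(d - 1)*(d^3 + 6*d^2 + 5*d - 12) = (d - 5)*(d - 1)*(d + 3)*(d^2 + 3*d - 4) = (d - 5)*(d - 1)^2*(d + 3)*(d + 4)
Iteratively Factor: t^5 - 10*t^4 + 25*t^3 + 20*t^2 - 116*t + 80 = (t + 2)*(t^4 - 12*t^3 + 49*t^2 - 78*t + 40) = (t - 5)*(t + 2)*(t^3 - 7*t^2 + 14*t - 8) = (t - 5)*(t - 2)*(t + 2)*(t^2 - 5*t + 4) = (t - 5)*(t - 4)*(t - 2)*(t + 2)*(t - 1)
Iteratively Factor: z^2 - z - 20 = (z - 5)*(z + 4)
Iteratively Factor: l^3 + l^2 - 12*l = (l - 3)*(l^2 + 4*l) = l*(l - 3)*(l + 4)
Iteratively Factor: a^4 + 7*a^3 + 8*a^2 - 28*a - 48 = (a + 4)*(a^3 + 3*a^2 - 4*a - 12) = (a + 2)*(a + 4)*(a^2 + a - 6) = (a + 2)*(a + 3)*(a + 4)*(a - 2)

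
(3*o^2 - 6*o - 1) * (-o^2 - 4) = -3*o^4 + 6*o^3 - 11*o^2 + 24*o + 4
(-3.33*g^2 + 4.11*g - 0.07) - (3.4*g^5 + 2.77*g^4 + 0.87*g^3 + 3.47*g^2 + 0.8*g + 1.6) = -3.4*g^5 - 2.77*g^4 - 0.87*g^3 - 6.8*g^2 + 3.31*g - 1.67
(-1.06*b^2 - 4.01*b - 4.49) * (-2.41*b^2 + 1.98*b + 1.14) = 2.5546*b^4 + 7.5653*b^3 + 1.6727*b^2 - 13.4616*b - 5.1186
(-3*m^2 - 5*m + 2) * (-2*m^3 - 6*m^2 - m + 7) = 6*m^5 + 28*m^4 + 29*m^3 - 28*m^2 - 37*m + 14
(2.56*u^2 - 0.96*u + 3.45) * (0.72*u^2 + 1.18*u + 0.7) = 1.8432*u^4 + 2.3296*u^3 + 3.1432*u^2 + 3.399*u + 2.415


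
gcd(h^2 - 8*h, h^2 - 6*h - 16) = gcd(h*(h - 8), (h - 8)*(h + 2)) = h - 8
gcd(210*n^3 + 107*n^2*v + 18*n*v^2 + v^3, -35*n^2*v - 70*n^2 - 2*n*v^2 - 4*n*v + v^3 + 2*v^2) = 5*n + v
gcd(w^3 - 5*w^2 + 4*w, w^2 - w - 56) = 1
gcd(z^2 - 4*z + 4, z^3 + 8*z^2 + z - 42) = z - 2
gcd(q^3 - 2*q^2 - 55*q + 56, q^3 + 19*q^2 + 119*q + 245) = q + 7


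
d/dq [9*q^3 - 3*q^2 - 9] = 3*q*(9*q - 2)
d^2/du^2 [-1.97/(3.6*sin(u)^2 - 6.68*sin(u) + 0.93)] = (102.1248*sin(u)^4 - 142.12368*sin(u)^3 - 91.663312*sin(u)^2 + 296.485788*sin(u) - 162.621136)/(3.6*sin(u)^2 - 6.68*sin(u) + 0.93)^3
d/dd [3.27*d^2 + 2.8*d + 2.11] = 6.54*d + 2.8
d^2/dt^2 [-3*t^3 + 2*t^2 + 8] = 4 - 18*t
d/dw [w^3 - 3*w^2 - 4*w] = 3*w^2 - 6*w - 4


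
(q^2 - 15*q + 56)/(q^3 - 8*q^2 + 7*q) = (q - 8)/(q*(q - 1))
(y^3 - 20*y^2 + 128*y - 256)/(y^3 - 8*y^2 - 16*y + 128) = (y - 8)/(y + 4)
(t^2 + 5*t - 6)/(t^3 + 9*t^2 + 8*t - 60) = (t - 1)/(t^2 + 3*t - 10)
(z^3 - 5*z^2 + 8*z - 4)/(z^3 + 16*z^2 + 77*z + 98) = (z^3 - 5*z^2 + 8*z - 4)/(z^3 + 16*z^2 + 77*z + 98)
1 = 1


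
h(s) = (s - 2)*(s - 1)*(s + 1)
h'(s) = (s - 2)*(s - 1) + (s - 2)*(s + 1) + (s - 1)*(s + 1) = 3*s^2 - 4*s - 1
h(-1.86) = -9.49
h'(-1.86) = 16.82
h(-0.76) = 1.17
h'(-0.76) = 3.77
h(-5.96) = -274.79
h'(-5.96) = 129.40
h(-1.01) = -0.06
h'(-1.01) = 6.10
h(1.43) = -0.60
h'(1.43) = -0.59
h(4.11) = 33.53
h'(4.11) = 33.24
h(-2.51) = -23.90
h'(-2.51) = 27.94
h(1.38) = -0.56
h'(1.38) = -0.81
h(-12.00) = -2002.00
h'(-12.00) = 479.00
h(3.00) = 8.00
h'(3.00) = 14.00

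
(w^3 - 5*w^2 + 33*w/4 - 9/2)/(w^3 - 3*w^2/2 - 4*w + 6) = (w - 3/2)/(w + 2)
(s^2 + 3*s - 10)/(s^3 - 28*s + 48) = (s + 5)/(s^2 + 2*s - 24)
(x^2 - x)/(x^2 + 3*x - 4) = x/(x + 4)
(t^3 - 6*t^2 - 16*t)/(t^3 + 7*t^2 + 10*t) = (t - 8)/(t + 5)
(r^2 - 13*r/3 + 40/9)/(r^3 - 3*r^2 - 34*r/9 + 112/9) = (3*r - 5)/(3*r^2 - r - 14)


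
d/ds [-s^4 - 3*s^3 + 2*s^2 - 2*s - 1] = -4*s^3 - 9*s^2 + 4*s - 2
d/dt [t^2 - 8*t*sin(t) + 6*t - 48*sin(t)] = -8*t*cos(t) + 2*t - 8*sin(t) - 48*cos(t) + 6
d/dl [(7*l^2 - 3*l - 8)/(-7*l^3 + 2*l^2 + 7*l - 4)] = (49*l^4 - 42*l^3 - 113*l^2 - 24*l + 68)/(49*l^6 - 28*l^5 - 94*l^4 + 84*l^3 + 33*l^2 - 56*l + 16)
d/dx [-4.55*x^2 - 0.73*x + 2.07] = -9.1*x - 0.73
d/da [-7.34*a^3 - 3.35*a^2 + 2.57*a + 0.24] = -22.02*a^2 - 6.7*a + 2.57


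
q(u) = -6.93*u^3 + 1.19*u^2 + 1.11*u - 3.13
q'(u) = -20.79*u^2 + 2.38*u + 1.11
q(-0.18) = -3.25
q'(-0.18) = 0.01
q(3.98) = -416.76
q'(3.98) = -318.74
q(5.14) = -907.06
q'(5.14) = -535.92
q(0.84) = -5.47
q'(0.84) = -11.56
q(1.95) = -47.83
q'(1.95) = -73.30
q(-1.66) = 30.01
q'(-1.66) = -60.13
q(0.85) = -5.58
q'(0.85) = -11.89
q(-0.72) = -0.73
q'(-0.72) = -11.38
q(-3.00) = 191.36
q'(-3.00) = -193.14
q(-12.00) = 12129.95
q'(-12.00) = -3021.21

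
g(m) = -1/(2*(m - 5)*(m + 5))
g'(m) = 1/(2*(m - 5)*(m + 5)^2) + 1/(2*(m - 5)^2*(m + 5))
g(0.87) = 0.02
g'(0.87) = 0.00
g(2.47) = 0.03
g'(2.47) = 0.01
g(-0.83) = 0.02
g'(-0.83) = -0.00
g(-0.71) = 0.02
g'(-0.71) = -0.00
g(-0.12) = 0.02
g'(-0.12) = -0.00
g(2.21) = 0.02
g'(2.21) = 0.01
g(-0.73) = 0.02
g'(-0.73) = -0.00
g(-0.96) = 0.02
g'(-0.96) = -0.00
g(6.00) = -0.05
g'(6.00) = 0.05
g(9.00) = -0.00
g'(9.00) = 0.00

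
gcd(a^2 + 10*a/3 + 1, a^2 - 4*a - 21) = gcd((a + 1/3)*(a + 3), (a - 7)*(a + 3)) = a + 3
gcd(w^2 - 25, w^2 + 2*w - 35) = w - 5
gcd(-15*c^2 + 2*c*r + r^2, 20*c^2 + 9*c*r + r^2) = 5*c + r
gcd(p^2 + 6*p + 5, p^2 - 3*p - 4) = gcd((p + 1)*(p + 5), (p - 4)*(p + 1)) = p + 1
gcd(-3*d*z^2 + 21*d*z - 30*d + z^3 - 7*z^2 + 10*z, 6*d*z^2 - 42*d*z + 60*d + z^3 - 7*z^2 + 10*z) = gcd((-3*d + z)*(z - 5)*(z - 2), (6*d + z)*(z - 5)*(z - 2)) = z^2 - 7*z + 10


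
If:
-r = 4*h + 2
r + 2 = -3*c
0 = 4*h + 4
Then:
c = -4/3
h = -1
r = 2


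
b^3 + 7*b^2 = b^2*(b + 7)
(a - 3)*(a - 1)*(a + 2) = a^3 - 2*a^2 - 5*a + 6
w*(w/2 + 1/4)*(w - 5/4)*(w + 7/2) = w^4/2 + 11*w^3/8 - 13*w^2/8 - 35*w/32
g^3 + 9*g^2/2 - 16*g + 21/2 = (g - 3/2)*(g - 1)*(g + 7)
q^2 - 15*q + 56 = (q - 8)*(q - 7)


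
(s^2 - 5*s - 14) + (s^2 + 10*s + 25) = 2*s^2 + 5*s + 11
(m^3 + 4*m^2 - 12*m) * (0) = 0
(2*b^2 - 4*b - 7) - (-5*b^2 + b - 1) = 7*b^2 - 5*b - 6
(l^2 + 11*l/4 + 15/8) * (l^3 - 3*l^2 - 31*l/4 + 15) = l^5 - l^4/4 - 113*l^3/8 - 191*l^2/16 + 855*l/32 + 225/8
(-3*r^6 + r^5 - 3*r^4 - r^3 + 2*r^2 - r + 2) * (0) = 0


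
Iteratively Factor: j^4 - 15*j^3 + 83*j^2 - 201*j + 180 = (j - 3)*(j^3 - 12*j^2 + 47*j - 60) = (j - 5)*(j - 3)*(j^2 - 7*j + 12) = (j - 5)*(j - 3)^2*(j - 4)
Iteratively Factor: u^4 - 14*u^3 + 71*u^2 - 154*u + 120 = (u - 2)*(u^3 - 12*u^2 + 47*u - 60) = (u - 3)*(u - 2)*(u^2 - 9*u + 20) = (u - 4)*(u - 3)*(u - 2)*(u - 5)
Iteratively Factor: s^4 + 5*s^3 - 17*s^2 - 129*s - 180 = (s + 3)*(s^3 + 2*s^2 - 23*s - 60) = (s - 5)*(s + 3)*(s^2 + 7*s + 12) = (s - 5)*(s + 3)*(s + 4)*(s + 3)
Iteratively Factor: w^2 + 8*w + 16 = (w + 4)*(w + 4)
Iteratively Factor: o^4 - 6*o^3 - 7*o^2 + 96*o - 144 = (o - 3)*(o^3 - 3*o^2 - 16*o + 48) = (o - 4)*(o - 3)*(o^2 + o - 12) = (o - 4)*(o - 3)*(o + 4)*(o - 3)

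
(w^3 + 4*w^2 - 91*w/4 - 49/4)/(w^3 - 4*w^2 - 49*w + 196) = (w^2 - 3*w - 7/4)/(w^2 - 11*w + 28)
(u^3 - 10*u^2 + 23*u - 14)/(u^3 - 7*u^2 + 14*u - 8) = (u - 7)/(u - 4)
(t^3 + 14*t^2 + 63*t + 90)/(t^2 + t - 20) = (t^2 + 9*t + 18)/(t - 4)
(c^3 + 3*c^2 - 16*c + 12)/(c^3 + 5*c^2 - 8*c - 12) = (c - 1)/(c + 1)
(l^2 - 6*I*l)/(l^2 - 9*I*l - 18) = l/(l - 3*I)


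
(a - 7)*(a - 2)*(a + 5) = a^3 - 4*a^2 - 31*a + 70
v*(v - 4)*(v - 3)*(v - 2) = v^4 - 9*v^3 + 26*v^2 - 24*v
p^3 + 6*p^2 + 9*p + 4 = (p + 1)^2*(p + 4)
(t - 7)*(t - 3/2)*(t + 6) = t^3 - 5*t^2/2 - 81*t/2 + 63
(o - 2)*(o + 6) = o^2 + 4*o - 12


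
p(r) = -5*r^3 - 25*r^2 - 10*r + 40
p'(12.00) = -2770.00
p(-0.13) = 40.89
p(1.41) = -37.82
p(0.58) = 24.81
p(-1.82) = 5.53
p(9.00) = -5720.00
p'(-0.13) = -3.75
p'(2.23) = -196.09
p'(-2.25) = 26.56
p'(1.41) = -110.32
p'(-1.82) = 31.31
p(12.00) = -12320.00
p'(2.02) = -172.21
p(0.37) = 32.62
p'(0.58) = -44.05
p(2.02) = -123.42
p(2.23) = -162.07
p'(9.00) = -1675.00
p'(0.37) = -30.55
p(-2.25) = -7.11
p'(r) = -15*r^2 - 50*r - 10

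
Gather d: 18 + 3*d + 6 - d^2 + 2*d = -d^2 + 5*d + 24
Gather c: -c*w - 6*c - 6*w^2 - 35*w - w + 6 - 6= c*(-w - 6) - 6*w^2 - 36*w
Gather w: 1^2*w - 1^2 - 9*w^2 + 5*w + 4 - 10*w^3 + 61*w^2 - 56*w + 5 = -10*w^3 + 52*w^2 - 50*w + 8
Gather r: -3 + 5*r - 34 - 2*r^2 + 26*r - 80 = -2*r^2 + 31*r - 117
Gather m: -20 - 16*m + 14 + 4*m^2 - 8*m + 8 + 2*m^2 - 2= 6*m^2 - 24*m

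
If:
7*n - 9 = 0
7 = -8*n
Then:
No Solution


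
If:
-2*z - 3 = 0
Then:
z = -3/2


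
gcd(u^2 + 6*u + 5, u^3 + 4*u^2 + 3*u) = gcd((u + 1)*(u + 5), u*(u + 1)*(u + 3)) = u + 1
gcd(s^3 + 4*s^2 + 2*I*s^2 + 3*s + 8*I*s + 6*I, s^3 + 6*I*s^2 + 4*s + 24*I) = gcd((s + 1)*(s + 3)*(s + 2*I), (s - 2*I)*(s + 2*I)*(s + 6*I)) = s + 2*I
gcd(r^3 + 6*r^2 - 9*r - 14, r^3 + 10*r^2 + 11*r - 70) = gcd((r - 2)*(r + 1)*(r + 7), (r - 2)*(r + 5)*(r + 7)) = r^2 + 5*r - 14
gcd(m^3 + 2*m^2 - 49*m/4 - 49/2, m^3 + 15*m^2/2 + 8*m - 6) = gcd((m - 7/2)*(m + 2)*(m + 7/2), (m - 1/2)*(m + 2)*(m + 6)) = m + 2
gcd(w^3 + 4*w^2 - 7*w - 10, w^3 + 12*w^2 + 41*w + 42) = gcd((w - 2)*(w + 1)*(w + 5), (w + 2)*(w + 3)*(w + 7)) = 1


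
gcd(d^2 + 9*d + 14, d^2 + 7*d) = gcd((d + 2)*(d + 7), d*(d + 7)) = d + 7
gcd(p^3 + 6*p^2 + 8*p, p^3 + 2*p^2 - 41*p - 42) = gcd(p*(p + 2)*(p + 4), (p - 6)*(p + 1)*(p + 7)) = 1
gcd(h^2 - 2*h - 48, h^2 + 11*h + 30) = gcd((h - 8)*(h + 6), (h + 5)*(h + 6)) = h + 6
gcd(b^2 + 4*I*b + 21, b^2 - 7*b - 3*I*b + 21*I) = b - 3*I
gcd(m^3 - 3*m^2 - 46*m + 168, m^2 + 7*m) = m + 7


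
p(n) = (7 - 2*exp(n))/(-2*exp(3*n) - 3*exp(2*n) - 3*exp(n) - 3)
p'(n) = (7 - 2*exp(n))*(6*exp(3*n) + 6*exp(2*n) + 3*exp(n))/(-2*exp(3*n) - 3*exp(2*n) - 3*exp(n) - 3)^2 - 2*exp(n)/(-2*exp(3*n) - 3*exp(2*n) - 3*exp(n) - 3)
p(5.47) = 0.00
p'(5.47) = -0.00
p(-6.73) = -2.33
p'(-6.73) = 0.00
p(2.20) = 0.01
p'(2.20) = -0.01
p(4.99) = 0.00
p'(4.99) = -0.00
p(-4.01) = -2.28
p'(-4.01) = 0.05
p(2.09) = 0.01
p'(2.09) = -0.01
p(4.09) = 0.00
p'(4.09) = -0.00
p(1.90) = 0.01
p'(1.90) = -0.01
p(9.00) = 0.00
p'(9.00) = 0.00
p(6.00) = 0.00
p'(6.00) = 0.00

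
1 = 1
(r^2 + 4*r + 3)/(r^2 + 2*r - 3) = (r + 1)/(r - 1)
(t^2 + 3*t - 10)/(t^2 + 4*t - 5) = (t - 2)/(t - 1)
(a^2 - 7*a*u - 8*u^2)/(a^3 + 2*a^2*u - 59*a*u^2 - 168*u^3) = (a + u)/(a^2 + 10*a*u + 21*u^2)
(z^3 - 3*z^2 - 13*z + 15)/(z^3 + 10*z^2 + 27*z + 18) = (z^2 - 6*z + 5)/(z^2 + 7*z + 6)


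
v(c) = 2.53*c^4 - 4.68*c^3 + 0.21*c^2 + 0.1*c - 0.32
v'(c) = 10.12*c^3 - 14.04*c^2 + 0.42*c + 0.1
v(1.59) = -2.27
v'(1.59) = 5.95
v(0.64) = -0.97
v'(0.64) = -2.73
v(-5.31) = 2717.17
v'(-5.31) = -1913.18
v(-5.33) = 2755.63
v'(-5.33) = -1933.36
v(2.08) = 6.04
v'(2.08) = 31.30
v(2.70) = 43.82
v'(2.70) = 98.07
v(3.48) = 176.39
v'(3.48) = 258.03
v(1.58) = -2.33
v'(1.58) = 5.63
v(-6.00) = 4296.40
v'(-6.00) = -2693.78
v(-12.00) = 60577.84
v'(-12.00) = -19514.06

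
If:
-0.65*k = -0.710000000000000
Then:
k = 1.09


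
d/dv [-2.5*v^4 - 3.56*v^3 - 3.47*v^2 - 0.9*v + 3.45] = -10.0*v^3 - 10.68*v^2 - 6.94*v - 0.9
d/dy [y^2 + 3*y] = 2*y + 3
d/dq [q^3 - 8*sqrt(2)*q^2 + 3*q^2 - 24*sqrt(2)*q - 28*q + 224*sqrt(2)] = 3*q^2 - 16*sqrt(2)*q + 6*q - 24*sqrt(2) - 28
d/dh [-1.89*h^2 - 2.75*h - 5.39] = -3.78*h - 2.75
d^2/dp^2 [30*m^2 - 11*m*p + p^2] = 2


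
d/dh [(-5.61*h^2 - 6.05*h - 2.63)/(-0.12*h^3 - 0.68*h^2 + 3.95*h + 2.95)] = (-0.6732*h^4 - 1.452*h^3 - 27.2203*h^2 - 36.6758*h - 7.459)/(0.0144*h^6 + 0.1632*h^5 - 0.4856*h^4 - 6.08*h^3 + 11.5905*h^2 + 23.305*h + 8.7025)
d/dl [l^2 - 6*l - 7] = 2*l - 6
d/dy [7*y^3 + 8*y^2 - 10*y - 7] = 21*y^2 + 16*y - 10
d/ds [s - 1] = 1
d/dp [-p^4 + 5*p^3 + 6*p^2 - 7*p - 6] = -4*p^3 + 15*p^2 + 12*p - 7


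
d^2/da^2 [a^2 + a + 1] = 2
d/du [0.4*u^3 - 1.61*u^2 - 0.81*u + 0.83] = 1.2*u^2 - 3.22*u - 0.81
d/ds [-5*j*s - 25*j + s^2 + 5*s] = -5*j + 2*s + 5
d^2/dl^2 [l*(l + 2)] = 2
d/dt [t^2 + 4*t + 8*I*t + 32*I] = 2*t + 4 + 8*I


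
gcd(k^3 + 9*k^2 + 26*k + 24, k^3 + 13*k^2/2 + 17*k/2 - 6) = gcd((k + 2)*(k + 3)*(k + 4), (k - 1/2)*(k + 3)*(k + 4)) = k^2 + 7*k + 12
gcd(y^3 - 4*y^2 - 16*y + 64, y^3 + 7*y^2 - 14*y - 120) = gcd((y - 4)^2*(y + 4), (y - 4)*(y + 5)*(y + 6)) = y - 4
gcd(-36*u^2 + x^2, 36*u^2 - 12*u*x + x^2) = -6*u + x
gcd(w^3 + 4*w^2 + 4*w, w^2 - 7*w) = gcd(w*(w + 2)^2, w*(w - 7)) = w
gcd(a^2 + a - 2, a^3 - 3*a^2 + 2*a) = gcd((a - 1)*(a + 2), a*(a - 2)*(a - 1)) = a - 1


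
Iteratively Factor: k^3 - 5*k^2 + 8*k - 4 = (k - 2)*(k^2 - 3*k + 2) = (k - 2)^2*(k - 1)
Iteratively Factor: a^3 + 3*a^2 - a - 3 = (a + 3)*(a^2 - 1) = (a - 1)*(a + 3)*(a + 1)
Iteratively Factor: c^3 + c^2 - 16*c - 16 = (c + 4)*(c^2 - 3*c - 4) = (c + 1)*(c + 4)*(c - 4)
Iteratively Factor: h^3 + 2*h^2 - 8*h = (h - 2)*(h^2 + 4*h) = (h - 2)*(h + 4)*(h)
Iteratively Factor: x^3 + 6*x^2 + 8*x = (x + 2)*(x^2 + 4*x) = (x + 2)*(x + 4)*(x)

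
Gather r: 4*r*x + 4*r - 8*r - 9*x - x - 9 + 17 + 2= r*(4*x - 4) - 10*x + 10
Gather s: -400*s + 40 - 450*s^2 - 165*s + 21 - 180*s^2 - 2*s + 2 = -630*s^2 - 567*s + 63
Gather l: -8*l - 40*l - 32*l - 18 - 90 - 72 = -80*l - 180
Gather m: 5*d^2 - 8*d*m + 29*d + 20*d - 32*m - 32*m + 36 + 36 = 5*d^2 + 49*d + m*(-8*d - 64) + 72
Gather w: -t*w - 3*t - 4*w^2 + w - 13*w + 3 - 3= -3*t - 4*w^2 + w*(-t - 12)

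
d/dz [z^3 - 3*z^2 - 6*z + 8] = 3*z^2 - 6*z - 6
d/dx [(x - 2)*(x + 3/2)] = 2*x - 1/2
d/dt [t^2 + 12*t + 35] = 2*t + 12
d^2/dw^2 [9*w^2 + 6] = 18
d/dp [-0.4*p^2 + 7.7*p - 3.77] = 7.7 - 0.8*p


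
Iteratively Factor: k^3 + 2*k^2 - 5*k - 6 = (k - 2)*(k^2 + 4*k + 3) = (k - 2)*(k + 1)*(k + 3)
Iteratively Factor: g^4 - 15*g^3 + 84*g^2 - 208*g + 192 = (g - 4)*(g^3 - 11*g^2 + 40*g - 48) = (g - 4)^2*(g^2 - 7*g + 12) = (g - 4)^3*(g - 3)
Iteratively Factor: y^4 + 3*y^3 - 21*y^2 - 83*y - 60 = (y + 1)*(y^3 + 2*y^2 - 23*y - 60) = (y + 1)*(y + 3)*(y^2 - y - 20) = (y + 1)*(y + 3)*(y + 4)*(y - 5)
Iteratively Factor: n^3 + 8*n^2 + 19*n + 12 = (n + 1)*(n^2 + 7*n + 12) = (n + 1)*(n + 4)*(n + 3)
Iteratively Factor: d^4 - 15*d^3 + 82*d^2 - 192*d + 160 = (d - 2)*(d^3 - 13*d^2 + 56*d - 80) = (d - 4)*(d - 2)*(d^2 - 9*d + 20) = (d - 5)*(d - 4)*(d - 2)*(d - 4)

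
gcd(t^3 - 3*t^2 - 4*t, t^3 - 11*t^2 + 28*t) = t^2 - 4*t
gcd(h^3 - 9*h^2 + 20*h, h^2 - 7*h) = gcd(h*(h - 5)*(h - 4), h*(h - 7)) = h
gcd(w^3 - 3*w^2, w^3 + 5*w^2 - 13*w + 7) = 1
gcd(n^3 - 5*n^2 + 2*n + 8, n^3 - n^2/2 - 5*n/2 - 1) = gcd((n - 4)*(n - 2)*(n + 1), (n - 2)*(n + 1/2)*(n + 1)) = n^2 - n - 2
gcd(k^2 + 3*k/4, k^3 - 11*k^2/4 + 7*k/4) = k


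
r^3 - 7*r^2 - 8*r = r*(r - 8)*(r + 1)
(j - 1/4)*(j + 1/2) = j^2 + j/4 - 1/8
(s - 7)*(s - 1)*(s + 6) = s^3 - 2*s^2 - 41*s + 42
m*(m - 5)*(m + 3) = m^3 - 2*m^2 - 15*m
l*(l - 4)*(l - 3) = l^3 - 7*l^2 + 12*l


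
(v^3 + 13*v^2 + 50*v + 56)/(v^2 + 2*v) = v + 11 + 28/v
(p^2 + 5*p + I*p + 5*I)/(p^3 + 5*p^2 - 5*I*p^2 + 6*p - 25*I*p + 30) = 1/(p - 6*I)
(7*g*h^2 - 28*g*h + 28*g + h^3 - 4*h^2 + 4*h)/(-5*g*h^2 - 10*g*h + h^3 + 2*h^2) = (-7*g*h^2 + 28*g*h - 28*g - h^3 + 4*h^2 - 4*h)/(h*(5*g*h + 10*g - h^2 - 2*h))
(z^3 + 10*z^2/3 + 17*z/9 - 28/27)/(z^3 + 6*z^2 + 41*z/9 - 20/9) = (z + 7/3)/(z + 5)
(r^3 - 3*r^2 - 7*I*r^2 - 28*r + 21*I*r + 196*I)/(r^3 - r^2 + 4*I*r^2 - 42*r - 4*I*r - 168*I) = (r^2 + r*(4 - 7*I) - 28*I)/(r^2 + r*(6 + 4*I) + 24*I)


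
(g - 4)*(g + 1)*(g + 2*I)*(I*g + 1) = I*g^4 - g^3 - 3*I*g^3 + 3*g^2 - 2*I*g^2 + 4*g - 6*I*g - 8*I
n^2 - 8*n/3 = n*(n - 8/3)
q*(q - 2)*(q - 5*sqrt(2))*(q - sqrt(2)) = q^4 - 6*sqrt(2)*q^3 - 2*q^3 + 10*q^2 + 12*sqrt(2)*q^2 - 20*q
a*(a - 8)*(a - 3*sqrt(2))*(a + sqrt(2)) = a^4 - 8*a^3 - 2*sqrt(2)*a^3 - 6*a^2 + 16*sqrt(2)*a^2 + 48*a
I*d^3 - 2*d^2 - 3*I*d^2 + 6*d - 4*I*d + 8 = (d - 4)*(d + 2*I)*(I*d + I)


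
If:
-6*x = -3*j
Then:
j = 2*x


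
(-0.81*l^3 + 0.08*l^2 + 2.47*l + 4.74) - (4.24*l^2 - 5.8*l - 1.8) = -0.81*l^3 - 4.16*l^2 + 8.27*l + 6.54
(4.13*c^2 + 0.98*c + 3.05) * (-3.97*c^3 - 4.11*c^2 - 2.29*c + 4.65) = -16.3961*c^5 - 20.8649*c^4 - 25.594*c^3 + 4.4248*c^2 - 2.4275*c + 14.1825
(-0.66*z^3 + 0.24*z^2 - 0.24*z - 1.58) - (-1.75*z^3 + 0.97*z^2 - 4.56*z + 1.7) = 1.09*z^3 - 0.73*z^2 + 4.32*z - 3.28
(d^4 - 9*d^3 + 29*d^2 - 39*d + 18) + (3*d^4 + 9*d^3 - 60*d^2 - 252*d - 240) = 4*d^4 - 31*d^2 - 291*d - 222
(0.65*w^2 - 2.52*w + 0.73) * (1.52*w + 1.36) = 0.988*w^3 - 2.9464*w^2 - 2.3176*w + 0.9928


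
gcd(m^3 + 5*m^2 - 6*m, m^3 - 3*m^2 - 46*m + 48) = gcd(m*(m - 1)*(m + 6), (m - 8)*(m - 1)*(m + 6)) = m^2 + 5*m - 6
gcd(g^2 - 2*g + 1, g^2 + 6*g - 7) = g - 1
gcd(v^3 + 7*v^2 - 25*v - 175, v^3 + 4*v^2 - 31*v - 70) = v^2 + 2*v - 35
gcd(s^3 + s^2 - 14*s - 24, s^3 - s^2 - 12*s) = s^2 - s - 12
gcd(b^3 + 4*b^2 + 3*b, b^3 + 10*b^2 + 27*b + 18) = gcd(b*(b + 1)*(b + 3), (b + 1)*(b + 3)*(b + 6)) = b^2 + 4*b + 3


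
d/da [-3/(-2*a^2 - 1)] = -12*a/(2*a^2 + 1)^2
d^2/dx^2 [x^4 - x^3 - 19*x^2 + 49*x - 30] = 12*x^2 - 6*x - 38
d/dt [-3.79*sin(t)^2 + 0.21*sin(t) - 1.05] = (0.21 - 7.58*sin(t))*cos(t)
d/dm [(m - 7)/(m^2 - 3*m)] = (-m^2 + 14*m - 21)/(m^2*(m^2 - 6*m + 9))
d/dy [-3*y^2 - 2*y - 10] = -6*y - 2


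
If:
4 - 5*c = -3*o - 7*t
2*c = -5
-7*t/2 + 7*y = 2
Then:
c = -5/2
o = -14*y/3 - 25/6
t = 2*y - 4/7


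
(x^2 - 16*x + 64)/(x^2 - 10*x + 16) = (x - 8)/(x - 2)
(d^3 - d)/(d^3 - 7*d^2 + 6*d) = (d + 1)/(d - 6)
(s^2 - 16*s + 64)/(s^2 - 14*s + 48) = (s - 8)/(s - 6)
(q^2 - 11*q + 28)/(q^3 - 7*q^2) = (q - 4)/q^2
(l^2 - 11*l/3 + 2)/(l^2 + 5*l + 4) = (l^2 - 11*l/3 + 2)/(l^2 + 5*l + 4)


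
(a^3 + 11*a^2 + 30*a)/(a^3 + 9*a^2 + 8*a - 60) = a/(a - 2)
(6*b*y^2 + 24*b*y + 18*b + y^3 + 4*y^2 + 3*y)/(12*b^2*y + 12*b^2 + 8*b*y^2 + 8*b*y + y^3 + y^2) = (y + 3)/(2*b + y)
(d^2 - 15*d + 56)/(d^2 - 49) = (d - 8)/(d + 7)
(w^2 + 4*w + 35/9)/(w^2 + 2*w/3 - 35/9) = (3*w + 5)/(3*w - 5)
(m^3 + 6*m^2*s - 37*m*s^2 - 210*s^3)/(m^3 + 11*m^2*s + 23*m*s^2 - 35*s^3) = (-m + 6*s)/(-m + s)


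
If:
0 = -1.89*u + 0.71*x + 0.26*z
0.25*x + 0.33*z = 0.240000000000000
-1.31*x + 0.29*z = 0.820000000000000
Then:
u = -0.01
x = -0.40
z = 1.03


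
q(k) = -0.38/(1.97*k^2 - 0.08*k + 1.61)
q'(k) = -0.38*(0.08 - 3.94*k)/(1.97*k^2 - 0.08*k + 1.61)^2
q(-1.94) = -0.04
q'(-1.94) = -0.03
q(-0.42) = -0.19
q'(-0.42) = -0.17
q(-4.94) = -0.01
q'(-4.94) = -0.00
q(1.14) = -0.09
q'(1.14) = 0.10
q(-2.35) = -0.03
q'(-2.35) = -0.02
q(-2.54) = -0.03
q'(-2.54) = -0.02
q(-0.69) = -0.15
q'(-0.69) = -0.16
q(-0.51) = -0.18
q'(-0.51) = -0.17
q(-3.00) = -0.02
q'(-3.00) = -0.01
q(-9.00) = -0.00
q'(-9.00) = -0.00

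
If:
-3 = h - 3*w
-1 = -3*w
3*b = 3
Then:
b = 1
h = -2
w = 1/3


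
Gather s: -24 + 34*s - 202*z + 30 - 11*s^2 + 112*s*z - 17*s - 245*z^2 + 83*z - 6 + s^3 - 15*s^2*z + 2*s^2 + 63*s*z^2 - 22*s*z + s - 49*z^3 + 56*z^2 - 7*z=s^3 + s^2*(-15*z - 9) + s*(63*z^2 + 90*z + 18) - 49*z^3 - 189*z^2 - 126*z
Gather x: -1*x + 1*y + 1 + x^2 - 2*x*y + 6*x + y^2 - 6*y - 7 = x^2 + x*(5 - 2*y) + y^2 - 5*y - 6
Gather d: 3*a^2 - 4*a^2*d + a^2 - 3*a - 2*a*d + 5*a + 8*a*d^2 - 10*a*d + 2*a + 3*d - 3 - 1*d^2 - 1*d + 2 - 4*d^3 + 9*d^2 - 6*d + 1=4*a^2 + 4*a - 4*d^3 + d^2*(8*a + 8) + d*(-4*a^2 - 12*a - 4)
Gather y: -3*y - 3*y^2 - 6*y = -3*y^2 - 9*y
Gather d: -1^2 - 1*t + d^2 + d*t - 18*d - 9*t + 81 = d^2 + d*(t - 18) - 10*t + 80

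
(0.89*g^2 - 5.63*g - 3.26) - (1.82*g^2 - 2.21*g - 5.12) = -0.93*g^2 - 3.42*g + 1.86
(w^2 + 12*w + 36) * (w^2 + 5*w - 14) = w^4 + 17*w^3 + 82*w^2 + 12*w - 504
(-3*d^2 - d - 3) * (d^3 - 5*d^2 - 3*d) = -3*d^5 + 14*d^4 + 11*d^3 + 18*d^2 + 9*d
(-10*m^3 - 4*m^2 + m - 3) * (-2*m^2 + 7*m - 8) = 20*m^5 - 62*m^4 + 50*m^3 + 45*m^2 - 29*m + 24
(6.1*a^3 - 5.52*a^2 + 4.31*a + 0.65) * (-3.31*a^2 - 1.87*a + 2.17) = -20.191*a^5 + 6.8642*a^4 + 9.2933*a^3 - 22.1896*a^2 + 8.1372*a + 1.4105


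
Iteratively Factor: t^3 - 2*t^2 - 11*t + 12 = (t - 1)*(t^2 - t - 12) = (t - 1)*(t + 3)*(t - 4)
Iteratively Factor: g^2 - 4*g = (g)*(g - 4)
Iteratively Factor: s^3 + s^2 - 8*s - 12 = (s + 2)*(s^2 - s - 6) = (s - 3)*(s + 2)*(s + 2)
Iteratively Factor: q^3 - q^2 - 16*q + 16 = (q + 4)*(q^2 - 5*q + 4) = (q - 4)*(q + 4)*(q - 1)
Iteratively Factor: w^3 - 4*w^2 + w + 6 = (w - 3)*(w^2 - w - 2) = (w - 3)*(w + 1)*(w - 2)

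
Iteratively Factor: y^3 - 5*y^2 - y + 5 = (y - 1)*(y^2 - 4*y - 5) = (y - 5)*(y - 1)*(y + 1)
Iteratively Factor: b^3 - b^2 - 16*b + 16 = (b - 4)*(b^2 + 3*b - 4) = (b - 4)*(b - 1)*(b + 4)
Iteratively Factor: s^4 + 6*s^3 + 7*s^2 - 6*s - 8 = (s + 4)*(s^3 + 2*s^2 - s - 2) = (s + 2)*(s + 4)*(s^2 - 1) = (s + 1)*(s + 2)*(s + 4)*(s - 1)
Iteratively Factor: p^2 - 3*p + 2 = (p - 2)*(p - 1)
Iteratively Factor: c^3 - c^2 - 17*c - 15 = (c + 1)*(c^2 - 2*c - 15) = (c - 5)*(c + 1)*(c + 3)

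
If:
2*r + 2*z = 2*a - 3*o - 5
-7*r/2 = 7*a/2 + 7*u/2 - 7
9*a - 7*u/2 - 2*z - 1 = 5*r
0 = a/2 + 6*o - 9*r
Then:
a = 80*z/623 + 4/7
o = -758*z/1869 - 19/21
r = -164*z/623 - 4/7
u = 12*z/89 + 2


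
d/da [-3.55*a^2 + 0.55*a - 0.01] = 0.55 - 7.1*a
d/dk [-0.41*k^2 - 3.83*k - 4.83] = -0.82*k - 3.83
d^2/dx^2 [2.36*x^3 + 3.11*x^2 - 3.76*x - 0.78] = 14.16*x + 6.22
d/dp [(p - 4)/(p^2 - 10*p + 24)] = -1/(p^2 - 12*p + 36)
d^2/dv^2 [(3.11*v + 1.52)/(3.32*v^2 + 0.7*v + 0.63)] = ((3.11*v + 1.52)*(6.64*v + 0.7)*(13.28*v + 1.4) - (61.9512*v + 14.4468)*(3.32*v^2 + 0.7*v + 0.63))/(3.32*v^2 + 0.7*v + 0.63)^3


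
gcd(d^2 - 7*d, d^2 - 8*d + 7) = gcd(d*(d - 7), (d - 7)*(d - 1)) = d - 7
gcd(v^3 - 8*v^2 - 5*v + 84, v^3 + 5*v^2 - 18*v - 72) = v^2 - v - 12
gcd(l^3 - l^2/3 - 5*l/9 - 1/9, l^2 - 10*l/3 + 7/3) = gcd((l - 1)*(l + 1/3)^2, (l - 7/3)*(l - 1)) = l - 1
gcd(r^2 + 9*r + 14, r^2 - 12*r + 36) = 1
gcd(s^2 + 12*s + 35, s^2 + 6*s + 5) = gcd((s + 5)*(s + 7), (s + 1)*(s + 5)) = s + 5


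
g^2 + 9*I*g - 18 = (g + 3*I)*(g + 6*I)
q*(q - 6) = q^2 - 6*q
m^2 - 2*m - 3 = (m - 3)*(m + 1)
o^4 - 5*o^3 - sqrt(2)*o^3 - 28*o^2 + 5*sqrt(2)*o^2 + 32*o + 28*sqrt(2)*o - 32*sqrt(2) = (o - 8)*(o - 1)*(o + 4)*(o - sqrt(2))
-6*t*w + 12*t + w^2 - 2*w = (-6*t + w)*(w - 2)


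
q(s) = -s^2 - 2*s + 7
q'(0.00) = -2.00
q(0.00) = 7.00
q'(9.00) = -20.00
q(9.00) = -92.00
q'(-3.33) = 4.66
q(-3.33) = 2.57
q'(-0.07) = -1.86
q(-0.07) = 7.14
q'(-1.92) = 1.84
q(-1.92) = 7.15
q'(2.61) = -7.22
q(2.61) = -5.03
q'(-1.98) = 1.96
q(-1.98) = 7.04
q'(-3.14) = 4.28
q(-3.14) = 3.42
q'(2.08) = -6.16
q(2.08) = -1.49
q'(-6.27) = 10.54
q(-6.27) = -19.77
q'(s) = -2*s - 2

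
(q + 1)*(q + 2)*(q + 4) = q^3 + 7*q^2 + 14*q + 8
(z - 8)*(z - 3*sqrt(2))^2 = z^3 - 6*sqrt(2)*z^2 - 8*z^2 + 18*z + 48*sqrt(2)*z - 144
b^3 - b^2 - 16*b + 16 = (b - 4)*(b - 1)*(b + 4)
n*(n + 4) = n^2 + 4*n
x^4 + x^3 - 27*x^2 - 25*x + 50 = (x - 5)*(x - 1)*(x + 2)*(x + 5)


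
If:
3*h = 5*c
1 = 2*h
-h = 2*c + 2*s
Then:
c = 3/10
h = 1/2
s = -11/20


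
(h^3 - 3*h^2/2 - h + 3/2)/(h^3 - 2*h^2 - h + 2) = (h - 3/2)/(h - 2)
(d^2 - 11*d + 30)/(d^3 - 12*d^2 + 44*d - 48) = (d - 5)/(d^2 - 6*d + 8)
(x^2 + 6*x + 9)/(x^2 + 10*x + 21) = (x + 3)/(x + 7)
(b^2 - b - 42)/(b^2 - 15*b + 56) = (b + 6)/(b - 8)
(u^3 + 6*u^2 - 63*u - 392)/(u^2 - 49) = (u^2 - u - 56)/(u - 7)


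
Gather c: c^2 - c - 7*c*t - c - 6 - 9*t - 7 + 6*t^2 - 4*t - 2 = c^2 + c*(-7*t - 2) + 6*t^2 - 13*t - 15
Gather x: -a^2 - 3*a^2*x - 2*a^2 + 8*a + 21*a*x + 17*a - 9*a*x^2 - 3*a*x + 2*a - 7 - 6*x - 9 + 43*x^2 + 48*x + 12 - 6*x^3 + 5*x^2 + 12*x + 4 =-3*a^2 + 27*a - 6*x^3 + x^2*(48 - 9*a) + x*(-3*a^2 + 18*a + 54)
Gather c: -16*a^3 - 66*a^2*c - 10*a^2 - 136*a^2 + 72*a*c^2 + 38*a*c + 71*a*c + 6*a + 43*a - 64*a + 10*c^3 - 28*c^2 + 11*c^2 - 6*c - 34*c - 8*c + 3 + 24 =-16*a^3 - 146*a^2 - 15*a + 10*c^3 + c^2*(72*a - 17) + c*(-66*a^2 + 109*a - 48) + 27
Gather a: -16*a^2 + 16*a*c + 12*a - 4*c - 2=-16*a^2 + a*(16*c + 12) - 4*c - 2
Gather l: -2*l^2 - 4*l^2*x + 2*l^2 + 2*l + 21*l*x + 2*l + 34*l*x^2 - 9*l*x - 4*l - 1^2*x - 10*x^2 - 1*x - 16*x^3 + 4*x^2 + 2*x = -4*l^2*x + l*(34*x^2 + 12*x) - 16*x^3 - 6*x^2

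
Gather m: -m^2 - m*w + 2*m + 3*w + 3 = -m^2 + m*(2 - w) + 3*w + 3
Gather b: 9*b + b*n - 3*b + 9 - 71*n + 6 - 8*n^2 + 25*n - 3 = b*(n + 6) - 8*n^2 - 46*n + 12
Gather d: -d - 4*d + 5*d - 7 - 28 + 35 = 0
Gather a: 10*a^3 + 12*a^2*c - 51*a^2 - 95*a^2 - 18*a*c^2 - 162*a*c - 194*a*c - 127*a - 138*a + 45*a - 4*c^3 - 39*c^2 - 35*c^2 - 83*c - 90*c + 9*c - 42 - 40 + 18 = 10*a^3 + a^2*(12*c - 146) + a*(-18*c^2 - 356*c - 220) - 4*c^3 - 74*c^2 - 164*c - 64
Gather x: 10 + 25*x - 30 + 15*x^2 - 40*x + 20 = 15*x^2 - 15*x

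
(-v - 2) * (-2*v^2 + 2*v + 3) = 2*v^3 + 2*v^2 - 7*v - 6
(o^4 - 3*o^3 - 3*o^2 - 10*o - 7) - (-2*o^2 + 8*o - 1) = o^4 - 3*o^3 - o^2 - 18*o - 6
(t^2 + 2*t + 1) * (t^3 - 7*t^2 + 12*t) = t^5 - 5*t^4 - t^3 + 17*t^2 + 12*t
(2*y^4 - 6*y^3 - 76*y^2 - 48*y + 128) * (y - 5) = 2*y^5 - 16*y^4 - 46*y^3 + 332*y^2 + 368*y - 640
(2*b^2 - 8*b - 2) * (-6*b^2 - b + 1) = -12*b^4 + 46*b^3 + 22*b^2 - 6*b - 2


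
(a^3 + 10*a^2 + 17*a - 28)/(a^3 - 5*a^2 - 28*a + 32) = (a + 7)/(a - 8)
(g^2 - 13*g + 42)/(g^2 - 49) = (g - 6)/(g + 7)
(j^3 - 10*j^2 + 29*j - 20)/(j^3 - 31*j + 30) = (j - 4)/(j + 6)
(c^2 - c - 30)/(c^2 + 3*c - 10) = (c - 6)/(c - 2)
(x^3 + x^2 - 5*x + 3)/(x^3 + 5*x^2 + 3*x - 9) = (x - 1)/(x + 3)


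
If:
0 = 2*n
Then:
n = 0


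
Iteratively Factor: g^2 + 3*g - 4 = (g - 1)*(g + 4)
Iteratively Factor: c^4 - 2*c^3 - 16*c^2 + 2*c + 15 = (c + 3)*(c^3 - 5*c^2 - c + 5) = (c - 5)*(c + 3)*(c^2 - 1) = (c - 5)*(c + 1)*(c + 3)*(c - 1)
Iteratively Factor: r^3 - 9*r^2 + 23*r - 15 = (r - 3)*(r^2 - 6*r + 5) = (r - 3)*(r - 1)*(r - 5)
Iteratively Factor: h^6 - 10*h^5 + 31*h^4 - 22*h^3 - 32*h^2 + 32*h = (h - 2)*(h^5 - 8*h^4 + 15*h^3 + 8*h^2 - 16*h) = (h - 2)*(h + 1)*(h^4 - 9*h^3 + 24*h^2 - 16*h) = (h - 4)*(h - 2)*(h + 1)*(h^3 - 5*h^2 + 4*h) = (h - 4)*(h - 2)*(h - 1)*(h + 1)*(h^2 - 4*h) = (h - 4)^2*(h - 2)*(h - 1)*(h + 1)*(h)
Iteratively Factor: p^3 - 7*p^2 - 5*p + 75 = (p - 5)*(p^2 - 2*p - 15) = (p - 5)*(p + 3)*(p - 5)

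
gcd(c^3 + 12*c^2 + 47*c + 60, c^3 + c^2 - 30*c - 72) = c^2 + 7*c + 12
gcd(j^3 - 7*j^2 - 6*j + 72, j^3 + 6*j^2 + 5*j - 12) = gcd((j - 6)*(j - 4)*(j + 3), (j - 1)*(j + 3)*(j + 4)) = j + 3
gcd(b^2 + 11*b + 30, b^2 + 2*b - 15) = b + 5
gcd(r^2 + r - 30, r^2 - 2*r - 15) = r - 5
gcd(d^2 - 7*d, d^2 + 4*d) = d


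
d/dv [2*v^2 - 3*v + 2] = 4*v - 3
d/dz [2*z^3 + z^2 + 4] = 2*z*(3*z + 1)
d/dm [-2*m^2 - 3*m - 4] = -4*m - 3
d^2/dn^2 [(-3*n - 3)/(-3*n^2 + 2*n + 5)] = 54/(27*n^3 - 135*n^2 + 225*n - 125)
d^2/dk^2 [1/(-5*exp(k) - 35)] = (7 - exp(k))*exp(k)/(5*(exp(k) + 7)^3)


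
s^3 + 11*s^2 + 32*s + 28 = (s + 2)^2*(s + 7)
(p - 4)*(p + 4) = p^2 - 16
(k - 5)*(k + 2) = k^2 - 3*k - 10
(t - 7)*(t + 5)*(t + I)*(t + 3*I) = t^4 - 2*t^3 + 4*I*t^3 - 38*t^2 - 8*I*t^2 + 6*t - 140*I*t + 105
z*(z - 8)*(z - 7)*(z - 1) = z^4 - 16*z^3 + 71*z^2 - 56*z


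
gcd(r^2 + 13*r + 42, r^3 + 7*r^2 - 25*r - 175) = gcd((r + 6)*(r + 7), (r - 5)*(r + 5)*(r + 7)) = r + 7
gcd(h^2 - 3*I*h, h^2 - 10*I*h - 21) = h - 3*I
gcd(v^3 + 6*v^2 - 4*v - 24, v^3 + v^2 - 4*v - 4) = v^2 - 4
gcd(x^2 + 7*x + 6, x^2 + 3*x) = 1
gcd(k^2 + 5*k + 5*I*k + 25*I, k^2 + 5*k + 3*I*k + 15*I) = k + 5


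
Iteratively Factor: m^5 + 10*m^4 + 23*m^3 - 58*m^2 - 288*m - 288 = (m + 3)*(m^4 + 7*m^3 + 2*m^2 - 64*m - 96) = (m + 3)*(m + 4)*(m^3 + 3*m^2 - 10*m - 24) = (m - 3)*(m + 3)*(m + 4)*(m^2 + 6*m + 8) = (m - 3)*(m + 3)*(m + 4)^2*(m + 2)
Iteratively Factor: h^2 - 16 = (h + 4)*(h - 4)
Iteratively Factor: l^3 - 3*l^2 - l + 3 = (l - 3)*(l^2 - 1) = (l - 3)*(l - 1)*(l + 1)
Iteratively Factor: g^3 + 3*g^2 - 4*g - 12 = (g + 3)*(g^2 - 4) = (g + 2)*(g + 3)*(g - 2)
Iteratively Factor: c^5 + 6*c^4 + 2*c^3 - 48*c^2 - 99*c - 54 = (c + 1)*(c^4 + 5*c^3 - 3*c^2 - 45*c - 54) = (c + 1)*(c + 3)*(c^3 + 2*c^2 - 9*c - 18) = (c + 1)*(c + 2)*(c + 3)*(c^2 - 9) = (c + 1)*(c + 2)*(c + 3)^2*(c - 3)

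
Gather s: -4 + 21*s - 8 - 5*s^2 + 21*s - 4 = -5*s^2 + 42*s - 16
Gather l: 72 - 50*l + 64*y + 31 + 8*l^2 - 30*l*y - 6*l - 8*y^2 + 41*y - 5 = 8*l^2 + l*(-30*y - 56) - 8*y^2 + 105*y + 98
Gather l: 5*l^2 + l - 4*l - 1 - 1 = 5*l^2 - 3*l - 2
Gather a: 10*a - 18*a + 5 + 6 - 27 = -8*a - 16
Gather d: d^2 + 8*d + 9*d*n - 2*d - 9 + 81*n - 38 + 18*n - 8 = d^2 + d*(9*n + 6) + 99*n - 55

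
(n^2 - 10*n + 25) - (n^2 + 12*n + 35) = -22*n - 10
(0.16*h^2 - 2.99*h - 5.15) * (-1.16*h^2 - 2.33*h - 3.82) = -0.1856*h^4 + 3.0956*h^3 + 12.3295*h^2 + 23.4213*h + 19.673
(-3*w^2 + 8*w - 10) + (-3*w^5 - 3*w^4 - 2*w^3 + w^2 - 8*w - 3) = -3*w^5 - 3*w^4 - 2*w^3 - 2*w^2 - 13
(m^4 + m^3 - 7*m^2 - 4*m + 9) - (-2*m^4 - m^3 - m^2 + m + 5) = 3*m^4 + 2*m^3 - 6*m^2 - 5*m + 4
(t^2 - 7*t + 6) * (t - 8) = t^3 - 15*t^2 + 62*t - 48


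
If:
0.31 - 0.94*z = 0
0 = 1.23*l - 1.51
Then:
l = 1.23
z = 0.33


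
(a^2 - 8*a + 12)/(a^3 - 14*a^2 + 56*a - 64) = (a - 6)/(a^2 - 12*a + 32)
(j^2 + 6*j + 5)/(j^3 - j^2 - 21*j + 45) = (j + 1)/(j^2 - 6*j + 9)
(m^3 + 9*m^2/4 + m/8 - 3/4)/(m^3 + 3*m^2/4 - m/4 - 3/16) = 2*(m + 2)/(2*m + 1)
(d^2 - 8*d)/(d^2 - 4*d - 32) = d/(d + 4)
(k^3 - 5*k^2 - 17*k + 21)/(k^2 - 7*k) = k + 2 - 3/k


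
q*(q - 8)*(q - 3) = q^3 - 11*q^2 + 24*q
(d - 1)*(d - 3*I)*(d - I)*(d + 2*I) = d^4 - d^3 - 2*I*d^3 + 5*d^2 + 2*I*d^2 - 5*d - 6*I*d + 6*I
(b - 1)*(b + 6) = b^2 + 5*b - 6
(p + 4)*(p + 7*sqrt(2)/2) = p^2 + 4*p + 7*sqrt(2)*p/2 + 14*sqrt(2)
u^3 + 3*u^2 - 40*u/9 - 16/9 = (u - 4/3)*(u + 1/3)*(u + 4)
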